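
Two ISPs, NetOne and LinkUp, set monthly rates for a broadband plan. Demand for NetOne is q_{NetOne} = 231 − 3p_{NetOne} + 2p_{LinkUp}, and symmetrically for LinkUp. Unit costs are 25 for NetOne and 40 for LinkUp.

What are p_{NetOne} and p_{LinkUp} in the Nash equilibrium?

79.3125, 84.9375

NetOne's profit: π = (p_{NetOne} − 25)(231 − 3p_{NetOne} + 2p_{LinkUp}).
∂π/∂p_{NetOne} = 306 − 6p_{NetOne} + 2p_{LinkUp} = 0 ⇒ p_{NetOne} = 51 + (1/3)p_{LinkUp}.
Similarly p_{LinkUp} = 58.5 + (1/3)p_{NetOne}.
Substituting the second reaction function into the first: p_{NetOne} = 51 + (1/3)(58.5 + (1/3)p_{NetOne}), which gives (8/9)p_{NetOne} = 70.5 ⇒ p_{NetOne} = 79.3125.
Then p_{LinkUp} = 58.5 + (1/3)·79.3125 = 84.9375.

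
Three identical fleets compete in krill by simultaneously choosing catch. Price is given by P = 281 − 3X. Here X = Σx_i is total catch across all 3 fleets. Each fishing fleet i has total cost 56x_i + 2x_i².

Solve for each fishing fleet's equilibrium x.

14.0625

A representative fishing fleet's profit is π_i = x_i(281 − 3X) − 56x_i − 2x_i², with X = x_i + Σ_{j≠i} x_j.
First-order condition: 225 − 10x_i − 3Σ_{j≠i} x_j = 0.
With identical fishing fleets, set every x_j = x: then 225 − 10x − 6x = 0, i.e. x = 225/16 = 14.0625.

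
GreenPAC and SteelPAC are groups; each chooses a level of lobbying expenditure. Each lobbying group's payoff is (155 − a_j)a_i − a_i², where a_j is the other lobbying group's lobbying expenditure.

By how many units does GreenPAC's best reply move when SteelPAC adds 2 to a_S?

-1

GreenPAC's payoff is (155 − a_S)a_G − a_G².
∂π/∂a_G = 155 − a_S − 2a_G = 0, so a_G = 77.5 − 0.5a_S.
The reaction-function slope is −0.5, so a 2-unit rise in a_S moves a_G by −0.5 × 2 = −1. GreenPAC's best response falls — the actions are strategic substitutes.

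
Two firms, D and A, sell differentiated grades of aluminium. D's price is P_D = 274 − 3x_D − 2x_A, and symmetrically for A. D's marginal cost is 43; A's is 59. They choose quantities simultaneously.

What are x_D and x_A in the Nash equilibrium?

Firm D's profit: π = x_D(274 − 3x_D − 2x_A) − 43x_D.
∂π/∂x_D = 231 − 6x_D − 2x_A = 0 ⇒ x_D = 38.5 − (1/3)x_A.
Similarly x_A = 215/6 − (1/3)x_D.
Solving the two reaction functions simultaneously: (1 − (−1/3)(−1/3))x_D = 38.5 − (1/3)·(215/6), so (8/9)x_D = 239/9 and x_D = 29.875.
Then x_A = 215/6 − (1/3)·29.875 = 25.875.

29.875, 25.875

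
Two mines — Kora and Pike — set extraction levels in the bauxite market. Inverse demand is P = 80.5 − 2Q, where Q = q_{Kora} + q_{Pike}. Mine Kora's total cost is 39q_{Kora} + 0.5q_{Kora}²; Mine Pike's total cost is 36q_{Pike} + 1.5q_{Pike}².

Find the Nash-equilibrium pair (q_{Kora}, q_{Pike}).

6.5, 4.5

Mine Kora's profit: π = q_{Kora}(80.5 − 2(q_{Kora} + q_{Pike})) − 39q_{Kora} − 0.5q_{Kora}².
∂π/∂q_{Kora} = 41.5 − 5q_{Kora} − 2q_{Pike} = 0, so q_{Kora} = 8.3 − 0.4q_{Pike}.
For Pike: ∂π/∂q_{Pike} = 44.5 − 7q_{Pike} − 2q_{Kora} = 0 ⇒ q_{Pike} = 89/14 − (2/7)q_{Kora}.
Substituting the second reaction function into the first: q_{Kora} = 8.3 − 0.4(89/14 − (2/7)q_{Kora}), which gives (31/35)q_{Kora} = 403/70 ⇒ q_{Kora} = 6.5.
Then q_{Pike} = 89/14 − (2/7)·6.5 = 4.5.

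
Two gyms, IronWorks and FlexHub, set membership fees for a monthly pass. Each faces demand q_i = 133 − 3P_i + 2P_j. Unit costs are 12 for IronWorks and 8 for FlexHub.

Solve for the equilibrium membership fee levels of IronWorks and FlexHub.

41.5, 40

IronWorks's profit: π = (P_{IronWorks} − 12)(133 − 3P_{IronWorks} + 2P_{FlexHub}).
∂π/∂P_{IronWorks} = 169 − 6P_{IronWorks} + 2P_{FlexHub} = 0 ⇒ P_{IronWorks} = 169/6 + (1/3)P_{FlexHub}.
Similarly P_{FlexHub} = 157/6 + (1/3)P_{IronWorks}.
Substituting the second reaction function into the first: P_{IronWorks} = 169/6 + (1/3)(157/6 + (1/3)P_{IronWorks}), which gives (8/9)P_{IronWorks} = 332/9 ⇒ P_{IronWorks} = 41.5.
Then P_{FlexHub} = 157/6 + (1/3)·41.5 = 40.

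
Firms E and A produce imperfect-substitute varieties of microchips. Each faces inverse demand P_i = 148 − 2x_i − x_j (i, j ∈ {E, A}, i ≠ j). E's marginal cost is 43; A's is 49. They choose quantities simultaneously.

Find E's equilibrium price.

85.8

Firm E's profit: π = x_E(148 − 2x_E − x_A) − 43x_E.
∂π/∂x_E = 105 − 4x_E − x_A = 0 ⇒ x_E = 26.25 − 0.25x_A.
Similarly x_A = 24.75 − 0.25x_E.
Solving the two reaction functions simultaneously: (1 − (−0.25)(−0.25))x_E = 26.25 − 0.25·24.75, so 0.9375x_E = 20.0625 and x_E = 21.4.
Then x_A = 24.75 − 0.25·21.4 = 19.4.
P_E = 148 − 2·21.4 − 19.4 = 85.8.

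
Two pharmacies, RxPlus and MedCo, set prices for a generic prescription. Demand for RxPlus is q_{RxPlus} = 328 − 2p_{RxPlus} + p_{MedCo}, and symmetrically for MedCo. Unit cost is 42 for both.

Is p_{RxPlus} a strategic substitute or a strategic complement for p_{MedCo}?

strategic complements

RxPlus's profit: π = (p_{RxPlus} − 42)(328 − 2p_{RxPlus} + p_{MedCo}).
∂π/∂p_{RxPlus} = 412 − 4p_{RxPlus} + p_{MedCo} = 0 ⇒ p_{RxPlus} = 103 + 0.25p_{MedCo}.
The best-response slope dp_{RxPlus}/dp_{MedCo} = 0.25 > 0: the reaction function is upward-sloping, so the choices are strategic complements.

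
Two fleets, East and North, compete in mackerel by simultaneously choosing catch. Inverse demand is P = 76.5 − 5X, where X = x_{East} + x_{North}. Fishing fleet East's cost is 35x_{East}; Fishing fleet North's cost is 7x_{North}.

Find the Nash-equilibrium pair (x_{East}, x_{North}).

0.9, 6.5

Fishing fleet East's profit: π = x_{East}(76.5 − 5(x_{East} + x_{North})) − 35x_{East}.
∂π/∂x_{East} = 41.5 − 10x_{East} − 5x_{North} = 0, so x_{East} = 4.15 − 0.5x_{North}.
By the same steps for North: x_{North} = 6.95 − 0.5x_{East}.
Substituting the second reaction function into the first: x_{East} = 4.15 − 0.5(6.95 − 0.5x_{East}), which gives 0.75x_{East} = 0.675 ⇒ x_{East} = 0.9.
Then x_{North} = 6.95 − 0.5·0.9 = 6.5.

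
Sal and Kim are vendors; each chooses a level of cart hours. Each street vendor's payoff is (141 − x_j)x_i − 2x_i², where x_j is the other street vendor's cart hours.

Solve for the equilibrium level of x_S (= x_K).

Sal's payoff is (141 − x_K)x_S − 2x_S².
∂π/∂x_S = 141 − x_K − 4x_S = 0, so x_S = 35.25 − 0.25x_K.
The game is symmetric, so in equilibrium x_K = x_S: the reaction function gives 1.25x_S = 35.25, hence x_S = 28.2.

28.2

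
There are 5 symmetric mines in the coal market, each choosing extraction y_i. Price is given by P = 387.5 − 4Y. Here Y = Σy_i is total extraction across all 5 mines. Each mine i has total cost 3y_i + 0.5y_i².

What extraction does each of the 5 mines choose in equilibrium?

15.38

A representative mine's profit is π_i = y_i(387.5 − 4Y) − 3y_i − 0.5y_i², with Y = y_i + Σ_{j≠i} y_j.
First-order condition: 384.5 − 9y_i − 4Σ_{j≠i} y_j = 0.
Imposing symmetry (y_j = y for all j) turns Σ_{j≠i} y_j into 4y, so 384.5 = 25y and y = 15.38.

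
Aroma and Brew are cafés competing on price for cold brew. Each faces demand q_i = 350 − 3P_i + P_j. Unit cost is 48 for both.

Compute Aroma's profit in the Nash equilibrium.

7741.92

Aroma's profit: π = (P_{Aroma} − 48)(350 − 3P_{Aroma} + P_{Brew}).
∂π/∂P_{Aroma} = 494 − 6P_{Aroma} + P_{Brew} = 0 ⇒ P_{Aroma} = 247/3 + (1/6)P_{Brew}.
The game is symmetric, so in equilibrium P_{Brew} = P_{Aroma}: the reaction function gives (5/6)P_{Aroma} = 247/3, hence P_{Aroma} = 98.8.
q_{Aroma} = 350 − 3·98.8 + 98.8 = 152.4.
Profit = (98.8 − 48)·152.4 = 7741.92.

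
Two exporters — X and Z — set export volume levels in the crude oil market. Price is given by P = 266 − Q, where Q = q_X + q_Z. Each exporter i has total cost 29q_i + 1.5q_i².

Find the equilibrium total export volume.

Exporter X's profit: π = q_X(266 − (q_X + q_Z)) − 29q_X − 1.5q_X².
∂π/∂q_X = 237 − 5q_X − q_Z = 0, so q_X = 47.4 − 0.2q_Z.
Setting q_X = q_Z in the reaction function: q_X = 47.4 − 0.2q_X, so q_X = 47.4 / 1.2 = 39.5.
Total export volume: 39.5 + 39.5 = 79.

79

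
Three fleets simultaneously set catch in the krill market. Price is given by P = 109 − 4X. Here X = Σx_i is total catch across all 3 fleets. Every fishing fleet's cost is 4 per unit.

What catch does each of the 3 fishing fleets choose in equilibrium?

6.5625

A representative fishing fleet's profit is π_i = x_i(109 − 4X) − 4x_i, with X = x_i + Σ_{j≠i} x_j.
First-order condition: 105 − 8x_i − 4Σ_{j≠i} x_j = 0.
Imposing symmetry (x_j = x for all j) turns Σ_{j≠i} x_j into 2x, so 105 = 16x and x = 6.5625.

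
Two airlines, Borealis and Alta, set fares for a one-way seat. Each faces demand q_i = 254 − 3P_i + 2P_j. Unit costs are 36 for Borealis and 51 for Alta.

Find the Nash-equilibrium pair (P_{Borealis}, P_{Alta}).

Borealis's profit: π = (P_{Borealis} − 36)(254 − 3P_{Borealis} + 2P_{Alta}).
∂π/∂P_{Borealis} = 362 − 6P_{Borealis} + 2P_{Alta} = 0 ⇒ P_{Borealis} = 181/3 + (1/3)P_{Alta}.
Similarly P_{Alta} = 407/6 + (1/3)P_{Borealis}.
Solving the two reaction functions simultaneously: (1 − (1/3)(1/3))P_{Borealis} = 181/3 + (1/3)·(407/6), so (8/9)P_{Borealis} = 1493/18 and P_{Borealis} = 93.3125.
Then P_{Alta} = 407/6 + (1/3)·93.3125 = 98.9375.

93.3125, 98.9375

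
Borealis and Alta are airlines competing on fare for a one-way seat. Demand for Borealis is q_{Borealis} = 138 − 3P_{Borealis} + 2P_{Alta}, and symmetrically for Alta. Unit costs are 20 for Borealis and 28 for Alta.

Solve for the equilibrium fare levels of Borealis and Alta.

Borealis's profit: π = (P_{Borealis} − 20)(138 − 3P_{Borealis} + 2P_{Alta}).
∂π/∂P_{Borealis} = 198 − 6P_{Borealis} + 2P_{Alta} = 0 ⇒ P_{Borealis} = 33 + (1/3)P_{Alta}.
Similarly P_{Alta} = 37 + (1/3)P_{Borealis}.
Substituting the second reaction function into the first: P_{Borealis} = 33 + (1/3)(37 + (1/3)P_{Borealis}), which gives (8/9)P_{Borealis} = 136/3 ⇒ P_{Borealis} = 51.
Then P_{Alta} = 37 + (1/3)·51 = 54.

51, 54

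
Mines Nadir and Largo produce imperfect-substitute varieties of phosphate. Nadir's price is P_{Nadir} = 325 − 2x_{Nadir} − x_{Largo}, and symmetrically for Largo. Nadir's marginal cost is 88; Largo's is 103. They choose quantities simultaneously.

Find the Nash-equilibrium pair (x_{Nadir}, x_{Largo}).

Mine Nadir's profit: π = x_{Nadir}(325 − 2x_{Nadir} − x_{Largo}) − 88x_{Nadir}.
∂π/∂x_{Nadir} = 237 − 4x_{Nadir} − x_{Largo} = 0 ⇒ x_{Nadir} = 59.25 − 0.25x_{Largo}.
Similarly x_{Largo} = 55.5 − 0.25x_{Nadir}.
Plugging x_{Largo} into Nadir's best response: x_{Nadir} = 59.25 − 0.25(55.5 − 0.25x_{Nadir}) ⇒ 0.9375x_{Nadir} = 45.375, so x_{Nadir} = 48.4.
Then x_{Largo} = 55.5 − 0.25·48.4 = 43.4.

48.4, 43.4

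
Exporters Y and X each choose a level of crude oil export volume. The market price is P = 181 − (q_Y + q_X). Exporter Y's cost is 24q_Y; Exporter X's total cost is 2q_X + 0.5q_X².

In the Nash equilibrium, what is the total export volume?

Exporter Y's profit: π = q_Y(181 − (q_Y + q_X)) − 24q_Y.
∂π/∂q_Y = 157 − 2q_Y − q_X = 0, so q_Y = 78.5 − 0.5q_X.
For X: ∂π/∂q_X = 179 − 3q_X − q_Y = 0 ⇒ q_X = 179/3 − (1/3)q_Y.
Solving the two reaction functions simultaneously: (1 − (−0.5)(−1/3))q_Y = 78.5 − 0.5·(179/3), so (5/6)q_Y = 146/3 and q_Y = 58.4.
Then q_X = 179/3 − (1/3)·58.4 = 40.2.
Total export volume: 58.4 + 40.2 = 98.6.

98.6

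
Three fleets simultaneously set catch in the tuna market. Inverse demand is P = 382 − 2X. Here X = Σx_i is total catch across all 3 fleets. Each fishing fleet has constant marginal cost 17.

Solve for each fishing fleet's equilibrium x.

45.625

A representative fishing fleet's profit is π_i = x_i(382 − 2X) − 17x_i, with X = x_i + Σ_{j≠i} x_j.
First-order condition: 365 − 4x_i − 2Σ_{j≠i} x_j = 0.
Imposing symmetry (x_j = x for all j) turns Σ_{j≠i} x_j into 2x, so 365 = 8x and x = 45.625.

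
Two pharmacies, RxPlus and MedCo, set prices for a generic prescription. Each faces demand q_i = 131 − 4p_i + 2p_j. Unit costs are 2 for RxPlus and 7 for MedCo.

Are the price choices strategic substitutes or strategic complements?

RxPlus's profit: π = (p_{RxPlus} − 2)(131 − 4p_{RxPlus} + 2p_{MedCo}).
∂π/∂p_{RxPlus} = 139 − 8p_{RxPlus} + 2p_{MedCo} = 0 ⇒ p_{RxPlus} = 17.375 + 0.25p_{MedCo}.
The best-response slope dp_{RxPlus}/dp_{MedCo} = 0.25 > 0: the reaction function is upward-sloping, so the choices are strategic complements.

strategic complements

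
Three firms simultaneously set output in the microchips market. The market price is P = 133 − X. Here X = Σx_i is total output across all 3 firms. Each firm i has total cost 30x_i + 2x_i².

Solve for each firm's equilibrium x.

A representative firm's profit is π_i = x_i(133 − X) − 30x_i − 2x_i², with X = x_i + Σ_{j≠i} x_j.
First-order condition: 103 − 6x_i − Σ_{j≠i} x_j = 0.
In a symmetric equilibrium every firm chooses the same x, so Σ_{j≠i} x_j = 2x. The condition becomes 103 − 8x = 0, giving x = 103/8 = 12.875.

12.875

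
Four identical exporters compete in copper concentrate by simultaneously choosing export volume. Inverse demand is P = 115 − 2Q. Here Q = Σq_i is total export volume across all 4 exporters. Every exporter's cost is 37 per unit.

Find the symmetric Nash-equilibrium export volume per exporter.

7.8

A representative exporter's profit is π_i = q_i(115 − 2Q) − 37q_i, with Q = q_i + Σ_{j≠i} q_j.
First-order condition: 78 − 4q_i − 2Σ_{j≠i} q_j = 0.
In a symmetric equilibrium every exporter chooses the same q, so Σ_{j≠i} q_j = 3q. The condition becomes 78 − 10q = 0, giving q = 78/10 = 7.8.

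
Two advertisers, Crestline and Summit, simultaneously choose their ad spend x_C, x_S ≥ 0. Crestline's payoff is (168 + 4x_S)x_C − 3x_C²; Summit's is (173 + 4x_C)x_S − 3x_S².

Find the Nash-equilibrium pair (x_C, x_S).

85, 85.5

Expanding Crestline's payoff: 168x_C + 4x_Sx_C − 3x_C².
∂π/∂x_C = 168 + 4x_S − 6x_C = 0, so x_C = 28 + (2/3)x_S.
Likewise for Summit: x_S = 173/6 + (2/3)x_C.
Solving the two reaction functions simultaneously: (1 − (2/3)(2/3))x_C = 28 + (2/3)·(173/6), so (5/9)x_C = 425/9 and x_C = 85.
Then x_S = 173/6 + (2/3)·85 = 85.5.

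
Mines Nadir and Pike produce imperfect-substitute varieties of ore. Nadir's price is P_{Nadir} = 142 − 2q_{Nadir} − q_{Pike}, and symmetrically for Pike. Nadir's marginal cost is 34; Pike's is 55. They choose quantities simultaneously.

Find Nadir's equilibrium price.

Mine Nadir's profit: π = q_{Nadir}(142 − 2q_{Nadir} − q_{Pike}) − 34q_{Nadir}.
∂π/∂q_{Nadir} = 108 − 4q_{Nadir} − q_{Pike} = 0 ⇒ q_{Nadir} = 27 − 0.25q_{Pike}.
Similarly q_{Pike} = 21.75 − 0.25q_{Nadir}.
Solving the two reaction functions simultaneously: (1 − (−0.25)(−0.25))q_{Nadir} = 27 − 0.25·21.75, so 0.9375q_{Nadir} = 21.5625 and q_{Nadir} = 23.
Then q_{Pike} = 21.75 − 0.25·23 = 16.
P_{Nadir} = 142 − 2·23 − 16 = 80.

80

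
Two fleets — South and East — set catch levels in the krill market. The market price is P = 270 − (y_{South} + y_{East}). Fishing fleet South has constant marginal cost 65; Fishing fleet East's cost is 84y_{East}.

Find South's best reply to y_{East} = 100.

Fishing fleet South's profit: π = y_{South}(270 − (y_{South} + y_{East})) − 65y_{South}.
∂π/∂y_{South} = 205 − 2y_{South} − y_{East} = 0, so y_{South} = 102.5 − 0.5y_{East}.
At y_{East} = 100: y_{South} = 102.5 − 0.5·100 = 52.5.

52.5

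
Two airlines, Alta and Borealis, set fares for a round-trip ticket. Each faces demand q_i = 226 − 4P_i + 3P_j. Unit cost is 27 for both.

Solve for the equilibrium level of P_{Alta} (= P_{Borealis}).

66.8

Alta's profit: π = (P_{Alta} − 27)(226 − 4P_{Alta} + 3P_{Borealis}).
∂π/∂P_{Alta} = 334 − 8P_{Alta} + 3P_{Borealis} = 0 ⇒ P_{Alta} = 41.75 + 0.375P_{Borealis}.
The game is symmetric, so in equilibrium P_{Borealis} = P_{Alta}: the reaction function gives 0.625P_{Alta} = 41.75, hence P_{Alta} = 66.8.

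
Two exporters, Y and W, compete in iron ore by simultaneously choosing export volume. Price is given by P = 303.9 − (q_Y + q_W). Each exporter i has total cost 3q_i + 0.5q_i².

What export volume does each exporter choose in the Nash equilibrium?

75.225

Exporter Y's profit: π = q_Y(303.9 − (q_Y + q_W)) − 3q_Y − 0.5q_Y².
∂π/∂q_Y = 300.9 − 3q_Y − q_W = 0, so q_Y = 100.3 − (1/3)q_W.
By symmetry q_W = q_Y; substituting into the reaction function, (4/3)q_Y = 100.3 and q_Y = 75.225.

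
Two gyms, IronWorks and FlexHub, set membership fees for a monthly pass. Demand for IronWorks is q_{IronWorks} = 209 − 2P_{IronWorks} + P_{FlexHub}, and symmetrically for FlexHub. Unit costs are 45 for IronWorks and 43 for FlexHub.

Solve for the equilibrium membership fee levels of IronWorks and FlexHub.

IronWorks's profit: π = (P_{IronWorks} − 45)(209 − 2P_{IronWorks} + P_{FlexHub}).
∂π/∂P_{IronWorks} = 299 − 4P_{IronWorks} + P_{FlexHub} = 0 ⇒ P_{IronWorks} = 74.75 + 0.25P_{FlexHub}.
Similarly P_{FlexHub} = 73.75 + 0.25P_{IronWorks}.
Plugging P_{FlexHub} into IronWorks's best response: P_{IronWorks} = 74.75 + 0.25(73.75 + 0.25P_{IronWorks}) ⇒ 0.9375P_{IronWorks} = 93.1875, so P_{IronWorks} = 99.4.
Then P_{FlexHub} = 73.75 + 0.25·99.4 = 98.6.

99.4, 98.6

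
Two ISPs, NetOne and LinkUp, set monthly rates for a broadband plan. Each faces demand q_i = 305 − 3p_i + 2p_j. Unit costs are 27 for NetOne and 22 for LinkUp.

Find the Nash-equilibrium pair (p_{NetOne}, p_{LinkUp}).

NetOne's profit: π = (p_{NetOne} − 27)(305 − 3p_{NetOne} + 2p_{LinkUp}).
∂π/∂p_{NetOne} = 386 − 6p_{NetOne} + 2p_{LinkUp} = 0 ⇒ p_{NetOne} = 193/3 + (1/3)p_{LinkUp}.
Similarly p_{LinkUp} = 371/6 + (1/3)p_{NetOne}.
Plugging p_{LinkUp} into NetOne's best response: p_{NetOne} = 193/3 + (1/3)(371/6 + (1/3)p_{NetOne}) ⇒ (8/9)p_{NetOne} = 1529/18, so p_{NetOne} = 95.5625.
Then p_{LinkUp} = 371/6 + (1/3)·95.5625 = 93.6875.

95.5625, 93.6875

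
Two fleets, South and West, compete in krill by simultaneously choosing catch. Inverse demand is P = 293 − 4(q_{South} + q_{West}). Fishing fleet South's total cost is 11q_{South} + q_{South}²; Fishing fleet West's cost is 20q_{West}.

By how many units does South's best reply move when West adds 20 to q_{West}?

Fishing fleet South's profit: π = q_{South}(293 − 4(q_{South} + q_{West})) − 11q_{South} − q_{South}².
∂π/∂q_{South} = 282 − 10q_{South} − 4q_{West} = 0, so q_{South} = 28.2 − 0.4q_{West}.
The reaction-function slope is −0.4, so a 20-unit rise in q_{West} moves q_{South} by −0.4 × 20 = −8. South's best response falls — the actions are strategic substitutes.

-8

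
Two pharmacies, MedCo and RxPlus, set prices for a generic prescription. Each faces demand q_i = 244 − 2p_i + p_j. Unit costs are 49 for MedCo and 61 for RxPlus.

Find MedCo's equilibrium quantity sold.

133.2

MedCo's profit: π = (p_{MedCo} − 49)(244 − 2p_{MedCo} + p_{RxPlus}).
∂π/∂p_{MedCo} = 342 − 4p_{MedCo} + p_{RxPlus} = 0 ⇒ p_{MedCo} = 85.5 + 0.25p_{RxPlus}.
Similarly p_{RxPlus} = 91.5 + 0.25p_{MedCo}.
Substituting the second reaction function into the first: p_{MedCo} = 85.5 + 0.25(91.5 + 0.25p_{MedCo}), which gives 0.9375p_{MedCo} = 108.375 ⇒ p_{MedCo} = 115.6.
Then p_{RxPlus} = 91.5 + 0.25·115.6 = 120.4.
q_{MedCo} = 244 − 2·115.6 + 120.4 = 133.2.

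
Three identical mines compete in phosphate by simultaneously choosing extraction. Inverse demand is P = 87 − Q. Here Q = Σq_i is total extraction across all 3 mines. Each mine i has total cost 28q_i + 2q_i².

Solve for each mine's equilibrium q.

7.375

A representative mine's profit is π_i = q_i(87 − Q) − 28q_i − 2q_i², with Q = q_i + Σ_{j≠i} q_j.
First-order condition: 59 − 6q_i − Σ_{j≠i} q_j = 0.
With identical mines, set every q_j = q: then 59 − 6q − 2q = 0, i.e. q = 59/8 = 7.375.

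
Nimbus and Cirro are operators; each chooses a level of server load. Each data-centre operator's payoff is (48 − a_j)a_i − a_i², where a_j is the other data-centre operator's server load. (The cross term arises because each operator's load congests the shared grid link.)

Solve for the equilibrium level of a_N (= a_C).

Nimbus's payoff is (48 − a_C)a_N − a_N².
∂π/∂a_N = 48 − a_C − 2a_N = 0, so a_N = 24 − 0.5a_C.
The game is symmetric, so in equilibrium a_C = a_N: the reaction function gives 1.5a_N = 24, hence a_N = 16.

16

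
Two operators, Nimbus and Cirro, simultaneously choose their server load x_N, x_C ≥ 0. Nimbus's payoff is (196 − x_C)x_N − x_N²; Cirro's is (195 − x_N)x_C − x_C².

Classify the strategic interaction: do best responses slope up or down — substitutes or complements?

strategic substitutes

Expanding Nimbus's payoff: 196x_N − x_Cx_N − x_N².
∂π/∂x_N = 196 − x_C − 2x_N = 0, so x_N = 98 − 0.5x_C.
The best-response slope dx_N/dx_C = −0.5 < 0: the reaction function is downward-sloping, so the choices are strategic substitutes.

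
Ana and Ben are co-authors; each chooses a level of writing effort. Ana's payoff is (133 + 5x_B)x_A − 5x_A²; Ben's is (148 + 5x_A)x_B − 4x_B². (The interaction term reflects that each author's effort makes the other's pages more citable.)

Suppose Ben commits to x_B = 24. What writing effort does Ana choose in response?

25.3

Expanding Ana's payoff: 133x_A + 5x_Bx_A − 5x_A².
∂π/∂x_A = 133 + 5x_B − 10x_A = 0, so x_A = 13.3 + 0.5x_B.
At x_B = 24: x_A = 13.3 + 0.5·24 = 25.3.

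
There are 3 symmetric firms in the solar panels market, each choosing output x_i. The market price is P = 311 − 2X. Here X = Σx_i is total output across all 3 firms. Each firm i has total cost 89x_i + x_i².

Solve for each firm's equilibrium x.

A representative firm's profit is π_i = x_i(311 − 2X) − 89x_i − x_i², with X = x_i + Σ_{j≠i} x_j.
First-order condition: 222 − 6x_i − 2Σ_{j≠i} x_j = 0.
With identical firms, set every x_j = x: then 222 − 6x − 4x = 0, i.e. x = 222/10 = 22.2.

22.2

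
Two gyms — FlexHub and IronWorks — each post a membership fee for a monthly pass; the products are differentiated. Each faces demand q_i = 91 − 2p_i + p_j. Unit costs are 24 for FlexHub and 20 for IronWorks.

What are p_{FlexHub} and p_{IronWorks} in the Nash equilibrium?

45.8, 44.2

FlexHub's profit: π = (p_{FlexHub} − 24)(91 − 2p_{FlexHub} + p_{IronWorks}).
∂π/∂p_{FlexHub} = 139 − 4p_{FlexHub} + p_{IronWorks} = 0 ⇒ p_{FlexHub} = 34.75 + 0.25p_{IronWorks}.
Similarly p_{IronWorks} = 32.75 + 0.25p_{FlexHub}.
Substituting the second reaction function into the first: p_{FlexHub} = 34.75 + 0.25(32.75 + 0.25p_{FlexHub}), which gives 0.9375p_{FlexHub} = 42.9375 ⇒ p_{FlexHub} = 45.8.
Then p_{IronWorks} = 32.75 + 0.25·45.8 = 44.2.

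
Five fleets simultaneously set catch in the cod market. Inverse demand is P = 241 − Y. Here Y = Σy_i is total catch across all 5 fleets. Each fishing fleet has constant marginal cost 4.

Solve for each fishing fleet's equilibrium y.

A representative fishing fleet's profit is π_i = y_i(241 − Y) − 4y_i, with Y = y_i + Σ_{j≠i} y_j.
First-order condition: 237 − 2y_i − Σ_{j≠i} y_j = 0.
In a symmetric equilibrium every fishing fleet chooses the same y, so Σ_{j≠i} y_j = 4y. The condition becomes 237 − 6y = 0, giving y = 237/6 = 39.5.

39.5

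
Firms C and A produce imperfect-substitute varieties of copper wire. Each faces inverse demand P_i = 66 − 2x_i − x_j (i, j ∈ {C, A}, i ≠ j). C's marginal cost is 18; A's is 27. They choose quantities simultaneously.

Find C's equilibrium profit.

Firm C's profit: π = x_C(66 − 2x_C − x_A) − 18x_C.
∂π/∂x_C = 48 − 4x_C − x_A = 0 ⇒ x_C = 12 − 0.25x_A.
Similarly x_A = 9.75 − 0.25x_C.
Solving the two reaction functions simultaneously: (1 − (−0.25)(−0.25))x_C = 12 − 0.25·9.75, so 0.9375x_C = 9.5625 and x_C = 10.2.
Then x_A = 9.75 − 0.25·10.2 = 7.2.
P_C = 66 − 2·10.2 − 7.2 = 38.4.
Profit = (38.4 − 18)·10.2 = 208.08.

208.08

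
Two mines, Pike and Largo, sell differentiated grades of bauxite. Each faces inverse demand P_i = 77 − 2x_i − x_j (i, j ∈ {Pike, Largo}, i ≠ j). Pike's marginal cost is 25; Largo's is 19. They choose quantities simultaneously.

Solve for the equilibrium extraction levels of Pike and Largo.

Mine Pike's profit: π = x_{Pike}(77 − 2x_{Pike} − x_{Largo}) − 25x_{Pike}.
∂π/∂x_{Pike} = 52 − 4x_{Pike} − x_{Largo} = 0 ⇒ x_{Pike} = 13 − 0.25x_{Largo}.
Similarly x_{Largo} = 14.5 − 0.25x_{Pike}.
Solving the two reaction functions simultaneously: (1 − (−0.25)(−0.25))x_{Pike} = 13 − 0.25·14.5, so 0.9375x_{Pike} = 9.375 and x_{Pike} = 10.
Then x_{Largo} = 14.5 − 0.25·10 = 12.

10, 12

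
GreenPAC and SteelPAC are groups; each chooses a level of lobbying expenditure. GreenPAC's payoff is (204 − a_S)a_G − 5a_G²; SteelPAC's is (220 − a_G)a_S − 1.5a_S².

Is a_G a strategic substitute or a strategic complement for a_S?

strategic substitutes

Expanding GreenPAC's payoff: 204a_G − a_Sa_G − 5a_G².
∂π/∂a_G = 204 − a_S − 10a_G = 0, so a_G = 20.4 − 0.1a_S.
The best-response slope da_G/da_S = −0.1 < 0: the reaction function is downward-sloping, so the choices are strategic substitutes.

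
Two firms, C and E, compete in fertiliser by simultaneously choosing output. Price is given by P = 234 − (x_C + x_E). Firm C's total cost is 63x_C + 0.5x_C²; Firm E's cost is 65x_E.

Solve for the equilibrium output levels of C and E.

34.6, 67.2

Firm C's profit: π = x_C(234 − (x_C + x_E)) − 63x_C − 0.5x_C².
∂π/∂x_C = 171 − 3x_C − x_E = 0, so x_C = 57 − (1/3)x_E.
For E: ∂π/∂x_E = 169 − 2x_E − x_C = 0 ⇒ x_E = 84.5 − 0.5x_C.
Substituting the second reaction function into the first: x_C = 57 − (1/3)(84.5 − 0.5x_C), which gives (5/6)x_C = 173/6 ⇒ x_C = 34.6.
Then x_E = 84.5 − 0.5·34.6 = 67.2.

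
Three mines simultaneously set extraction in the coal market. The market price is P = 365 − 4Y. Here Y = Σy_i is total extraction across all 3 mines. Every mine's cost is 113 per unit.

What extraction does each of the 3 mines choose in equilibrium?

15.75

A representative mine's profit is π_i = y_i(365 − 4Y) − 113y_i, with Y = y_i + Σ_{j≠i} y_j.
First-order condition: 252 − 8y_i − 4Σ_{j≠i} y_j = 0.
Imposing symmetry (y_j = y for all j) turns Σ_{j≠i} y_j into 2y, so 252 = 16y and y = 15.75.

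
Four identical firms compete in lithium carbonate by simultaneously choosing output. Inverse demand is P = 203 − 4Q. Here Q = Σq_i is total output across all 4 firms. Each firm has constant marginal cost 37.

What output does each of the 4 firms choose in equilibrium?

8.3

A representative firm's profit is π_i = q_i(203 − 4Q) − 37q_i, with Q = q_i + Σ_{j≠i} q_j.
First-order condition: 166 − 8q_i − 4Σ_{j≠i} q_j = 0.
With identical firms, set every q_j = q: then 166 − 8q − 12q = 0, i.e. q = 166/20 = 8.3.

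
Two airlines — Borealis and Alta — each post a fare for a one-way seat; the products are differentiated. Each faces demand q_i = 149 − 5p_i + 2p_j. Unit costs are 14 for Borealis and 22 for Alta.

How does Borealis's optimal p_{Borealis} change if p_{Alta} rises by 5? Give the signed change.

Borealis's profit: π = (p_{Borealis} − 14)(149 − 5p_{Borealis} + 2p_{Alta}).
∂π/∂p_{Borealis} = 219 − 10p_{Borealis} + 2p_{Alta} = 0 ⇒ p_{Borealis} = 21.9 + 0.2p_{Alta}.
The reaction-function slope is 0.2, so a 5-unit rise in p_{Alta} moves p_{Borealis} by 0.2 × 5 = 1. Borealis's best response rises — the actions are strategic complements.

1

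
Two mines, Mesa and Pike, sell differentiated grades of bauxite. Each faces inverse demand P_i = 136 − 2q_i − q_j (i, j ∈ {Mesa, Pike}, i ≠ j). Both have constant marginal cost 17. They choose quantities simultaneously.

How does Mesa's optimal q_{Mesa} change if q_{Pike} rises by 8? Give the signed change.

-2

Mine Mesa's profit: π = q_{Mesa}(136 − 2q_{Mesa} − q_{Pike}) − 17q_{Mesa}.
∂π/∂q_{Mesa} = 119 − 4q_{Mesa} − q_{Pike} = 0 ⇒ q_{Mesa} = 29.75 − 0.25q_{Pike}.
The reaction-function slope is −0.25, so an 8-unit rise in q_{Pike} moves q_{Mesa} by −0.25 × 8 = −2. Mesa's best response falls — the actions are strategic substitutes.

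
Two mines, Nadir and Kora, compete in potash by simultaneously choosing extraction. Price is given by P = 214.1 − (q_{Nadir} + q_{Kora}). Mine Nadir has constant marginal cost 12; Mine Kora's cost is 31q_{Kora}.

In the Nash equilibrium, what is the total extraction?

Mine Nadir's profit: π = q_{Nadir}(214.1 − (q_{Nadir} + q_{Kora})) − 12q_{Nadir}.
∂π/∂q_{Nadir} = 202.1 − 2q_{Nadir} − q_{Kora} = 0, so q_{Nadir} = 101.05 − 0.5q_{Kora}.
By the same steps for Kora: q_{Kora} = 91.55 − 0.5q_{Nadir}.
Solving the two reaction functions simultaneously: (1 − (−0.5)(−0.5))q_{Nadir} = 101.05 − 0.5·91.55, so 0.75q_{Nadir} = 55.275 and q_{Nadir} = 73.7.
Then q_{Kora} = 91.55 − 0.5·73.7 = 54.7.
Total extraction: 73.7 + 54.7 = 128.4.

128.4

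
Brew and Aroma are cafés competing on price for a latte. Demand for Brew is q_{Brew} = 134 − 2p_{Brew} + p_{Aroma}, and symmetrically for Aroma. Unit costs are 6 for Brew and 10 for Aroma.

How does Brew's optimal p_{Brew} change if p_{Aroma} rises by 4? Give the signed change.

1

Brew's profit: π = (p_{Brew} − 6)(134 − 2p_{Brew} + p_{Aroma}).
∂π/∂p_{Brew} = 146 − 4p_{Brew} + p_{Aroma} = 0 ⇒ p_{Brew} = 36.5 + 0.25p_{Aroma}.
The reaction-function slope is 0.25, so a 4-unit rise in p_{Aroma} moves p_{Brew} by 0.25 × 4 = 1. Brew's best response rises — the actions are strategic complements.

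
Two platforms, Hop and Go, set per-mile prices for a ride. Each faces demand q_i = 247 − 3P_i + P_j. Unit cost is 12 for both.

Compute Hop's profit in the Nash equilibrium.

5967.48

Hop's profit: π = (P_{Hop} − 12)(247 − 3P_{Hop} + P_{Go}).
∂π/∂P_{Hop} = 283 − 6P_{Hop} + P_{Go} = 0 ⇒ P_{Hop} = 283/6 + (1/6)P_{Go}.
The game is symmetric, so in equilibrium P_{Go} = P_{Hop}: the reaction function gives (5/6)P_{Hop} = 283/6, hence P_{Hop} = 56.6.
q_{Hop} = 247 − 3·56.6 + 56.6 = 133.8.
Profit = (56.6 − 12)·133.8 = 5967.48.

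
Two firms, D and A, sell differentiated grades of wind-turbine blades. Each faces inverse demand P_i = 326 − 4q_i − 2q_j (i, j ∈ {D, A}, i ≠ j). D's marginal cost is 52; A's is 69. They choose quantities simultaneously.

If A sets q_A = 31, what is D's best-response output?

Firm D's profit: π = q_D(326 − 4q_D − 2q_A) − 52q_D.
∂π/∂q_D = 274 − 8q_D − 2q_A = 0 ⇒ q_D = 34.25 − 0.25q_A.
At q_A = 31: q_D = 34.25 − 0.25·31 = 26.5.

26.5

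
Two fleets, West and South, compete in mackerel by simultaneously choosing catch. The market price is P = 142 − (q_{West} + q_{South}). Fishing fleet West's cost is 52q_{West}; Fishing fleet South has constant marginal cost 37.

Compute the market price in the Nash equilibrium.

Fishing fleet West's profit: π = q_{West}(142 − (q_{West} + q_{South})) − 52q_{West}.
∂π/∂q_{West} = 90 − 2q_{West} − q_{South} = 0, so q_{West} = 45 − 0.5q_{South}.
By the same steps for South: q_{South} = 52.5 − 0.5q_{West}.
Plugging q_{South} into West's best response: q_{West} = 45 − 0.5(52.5 − 0.5q_{West}) ⇒ 0.75q_{West} = 18.75, so q_{West} = 25.
Then q_{South} = 52.5 − 0.5·25 = 40.
Equilibrium price: P = 142 − 65 = 77.

77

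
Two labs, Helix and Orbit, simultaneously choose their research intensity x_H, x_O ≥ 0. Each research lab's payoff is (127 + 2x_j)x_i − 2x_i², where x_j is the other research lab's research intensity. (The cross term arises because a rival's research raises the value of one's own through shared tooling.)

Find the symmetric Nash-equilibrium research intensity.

Helix's payoff is (127 + 2x_O)x_H − 2x_H².
∂π/∂x_H = 127 + 2x_O − 4x_H = 0, so x_H = 31.75 + 0.5x_O.
By symmetry x_O = x_H; substituting into the reaction function, 0.5x_H = 31.75 and x_H = 63.5.

63.5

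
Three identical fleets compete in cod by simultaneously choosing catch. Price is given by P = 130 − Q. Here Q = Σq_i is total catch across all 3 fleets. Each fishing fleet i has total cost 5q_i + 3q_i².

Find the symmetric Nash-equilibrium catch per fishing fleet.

12.5

A representative fishing fleet's profit is π_i = q_i(130 − Q) − 5q_i − 3q_i², with Q = q_i + Σ_{j≠i} q_j.
First-order condition: 125 − 8q_i − Σ_{j≠i} q_j = 0.
In a symmetric equilibrium every fishing fleet chooses the same q, so Σ_{j≠i} q_j = 2q. The condition becomes 125 − 10q = 0, giving q = 125/10 = 12.5.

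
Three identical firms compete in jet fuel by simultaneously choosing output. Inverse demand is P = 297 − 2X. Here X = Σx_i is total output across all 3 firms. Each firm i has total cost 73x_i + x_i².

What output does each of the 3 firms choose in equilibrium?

22.4

A representative firm's profit is π_i = x_i(297 − 2X) − 73x_i − x_i², with X = x_i + Σ_{j≠i} x_j.
First-order condition: 224 − 6x_i − 2Σ_{j≠i} x_j = 0.
Imposing symmetry (x_j = x for all j) turns Σ_{j≠i} x_j into 2x, so 224 = 10x and x = 22.4.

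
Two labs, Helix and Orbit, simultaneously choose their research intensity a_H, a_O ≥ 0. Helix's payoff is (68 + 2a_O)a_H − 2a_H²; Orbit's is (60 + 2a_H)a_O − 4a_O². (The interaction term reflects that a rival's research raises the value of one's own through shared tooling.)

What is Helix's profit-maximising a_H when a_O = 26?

30

Expanding Helix's payoff: 68a_H + 2a_Oa_H − 2a_H².
∂π/∂a_H = 68 + 2a_O − 4a_H = 0, so a_H = 17 + 0.5a_O.
At a_O = 26: a_H = 17 + 0.5·26 = 30.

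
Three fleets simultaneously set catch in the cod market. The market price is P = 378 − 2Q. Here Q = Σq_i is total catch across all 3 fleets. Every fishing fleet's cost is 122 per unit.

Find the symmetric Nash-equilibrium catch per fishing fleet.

A representative fishing fleet's profit is π_i = q_i(378 − 2Q) − 122q_i, with Q = q_i + Σ_{j≠i} q_j.
First-order condition: 256 − 4q_i − 2Σ_{j≠i} q_j = 0.
In a symmetric equilibrium every fishing fleet chooses the same q, so Σ_{j≠i} q_j = 2q. The condition becomes 256 − 8q = 0, giving q = 256/8 = 32.

32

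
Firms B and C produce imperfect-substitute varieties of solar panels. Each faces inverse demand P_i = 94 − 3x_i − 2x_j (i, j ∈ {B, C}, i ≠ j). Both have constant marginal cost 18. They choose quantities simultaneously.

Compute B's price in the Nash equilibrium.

Firm B's profit: π = x_B(94 − 3x_B − 2x_C) − 18x_B.
∂π/∂x_B = 76 − 6x_B − 2x_C = 0 ⇒ x_B = 38/3 − (1/3)x_C.
Setting x_B = x_C in the reaction function: x_B = 38/3 − (1/3)x_B, so x_B = (38/3) / (4/3) = 9.5.
P_B = 94 − 3·9.5 − 2·9.5 = 46.5.

46.5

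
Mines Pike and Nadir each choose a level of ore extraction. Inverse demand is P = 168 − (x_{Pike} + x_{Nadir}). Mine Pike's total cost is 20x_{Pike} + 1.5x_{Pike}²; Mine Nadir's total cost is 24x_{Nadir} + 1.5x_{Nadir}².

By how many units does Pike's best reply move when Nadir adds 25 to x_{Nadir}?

Mine Pike's profit: π = x_{Pike}(168 − (x_{Pike} + x_{Nadir})) − 20x_{Pike} − 1.5x_{Pike}².
∂π/∂x_{Pike} = 148 − 5x_{Pike} − x_{Nadir} = 0, so x_{Pike} = 29.6 − 0.2x_{Nadir}.
The reaction-function slope is −0.2, so a 25-unit rise in x_{Nadir} moves x_{Pike} by −0.2 × 25 = −5. Pike's best response falls — the actions are strategic substitutes.

-5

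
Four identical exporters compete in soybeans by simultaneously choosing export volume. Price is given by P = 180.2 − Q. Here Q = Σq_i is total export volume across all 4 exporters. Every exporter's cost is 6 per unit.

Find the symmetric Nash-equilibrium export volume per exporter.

A representative exporter's profit is π_i = q_i(180.2 − Q) − 6q_i, with Q = q_i + Σ_{j≠i} q_j.
First-order condition: 174.2 − 2q_i − Σ_{j≠i} q_j = 0.
Imposing symmetry (q_j = q for all j) turns Σ_{j≠i} q_j into 3q, so 174.2 = 5q and q = 34.84.

34.84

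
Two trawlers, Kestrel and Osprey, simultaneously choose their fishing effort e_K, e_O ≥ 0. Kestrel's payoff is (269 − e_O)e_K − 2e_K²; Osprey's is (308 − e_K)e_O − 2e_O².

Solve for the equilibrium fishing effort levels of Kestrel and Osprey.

Expanding Kestrel's payoff: 269e_K − e_Oe_K − 2e_K².
∂π/∂e_K = 269 − e_O − 4e_K = 0, so e_K = 67.25 − 0.25e_O.
Likewise for Osprey: e_O = 77 − 0.25e_K.
Solving the two reaction functions simultaneously: (1 − (−0.25)(−0.25))e_K = 67.25 − 0.25·77, so 0.9375e_K = 48 and e_K = 51.2.
Then e_O = 77 − 0.25·51.2 = 64.2.

51.2, 64.2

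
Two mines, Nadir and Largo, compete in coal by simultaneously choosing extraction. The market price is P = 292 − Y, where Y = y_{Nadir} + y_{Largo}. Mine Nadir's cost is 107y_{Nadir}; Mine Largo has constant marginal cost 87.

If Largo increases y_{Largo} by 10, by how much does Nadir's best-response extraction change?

-5

Mine Nadir's profit: π = y_{Nadir}(292 − (y_{Nadir} + y_{Largo})) − 107y_{Nadir}.
∂π/∂y_{Nadir} = 185 − 2y_{Nadir} − y_{Largo} = 0, so y_{Nadir} = 92.5 − 0.5y_{Largo}.
The reaction-function slope is −0.5, so a 10-unit rise in y_{Largo} moves y_{Nadir} by −0.5 × 10 = −5. Nadir's best response falls — the actions are strategic substitutes.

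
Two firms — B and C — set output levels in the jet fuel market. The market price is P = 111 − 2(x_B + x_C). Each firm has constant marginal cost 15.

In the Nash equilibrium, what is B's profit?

Firm B's profit: π = x_B(111 − 2(x_B + x_C)) − 15x_B.
∂π/∂x_B = 96 − 4x_B − 2x_C = 0, so x_B = 24 − 0.5x_C.
Setting x_B = x_C in the reaction function: x_B = 24 − 0.5x_B, so x_B = 24 / 1.5 = 16.
Price P = 111 − 2·32 = 47.
B's profit: (47 − 15)·16 = 512.

512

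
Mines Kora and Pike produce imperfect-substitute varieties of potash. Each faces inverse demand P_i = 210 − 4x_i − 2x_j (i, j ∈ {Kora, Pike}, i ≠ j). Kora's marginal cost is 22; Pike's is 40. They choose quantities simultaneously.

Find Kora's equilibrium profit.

1505.44

Mine Kora's profit: π = x_{Kora}(210 − 4x_{Kora} − 2x_{Pike}) − 22x_{Kora}.
∂π/∂x_{Kora} = 188 − 8x_{Kora} − 2x_{Pike} = 0 ⇒ x_{Kora} = 23.5 − 0.25x_{Pike}.
Similarly x_{Pike} = 21.25 − 0.25x_{Kora}.
Substituting the second reaction function into the first: x_{Kora} = 23.5 − 0.25(21.25 − 0.25x_{Kora}), which gives 0.9375x_{Kora} = 18.1875 ⇒ x_{Kora} = 19.4.
Then x_{Pike} = 21.25 − 0.25·19.4 = 16.4.
P_{Kora} = 210 − 4·19.4 − 2·16.4 = 99.6.
Profit = (99.6 − 22)·19.4 = 1505.44.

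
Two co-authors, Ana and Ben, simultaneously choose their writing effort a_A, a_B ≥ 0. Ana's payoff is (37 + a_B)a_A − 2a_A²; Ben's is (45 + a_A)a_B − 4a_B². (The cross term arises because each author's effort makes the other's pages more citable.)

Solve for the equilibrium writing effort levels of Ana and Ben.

Expanding Ana's payoff: 37a_A + a_Ba_A − 2a_A².
∂π/∂a_A = 37 + a_B − 4a_A = 0, so a_A = 9.25 + 0.25a_B.
Likewise for Ben: a_B = 5.625 + 0.125a_A.
Solving the two reaction functions simultaneously: (1 − (0.25)(0.125))a_A = 9.25 + 0.25·5.625, so (31/32)a_A = 341/32 and a_A = 11.
Then a_B = 5.625 + 0.125·11 = 7.

11, 7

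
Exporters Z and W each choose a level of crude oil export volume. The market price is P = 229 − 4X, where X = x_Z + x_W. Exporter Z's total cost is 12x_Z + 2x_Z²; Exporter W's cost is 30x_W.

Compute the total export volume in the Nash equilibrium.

Exporter Z's profit: π = x_Z(229 − 4(x_Z + x_W)) − 12x_Z − 2x_Z².
∂π/∂x_Z = 217 − 12x_Z − 4x_W = 0, so x_Z = 217/12 − (1/3)x_W.
For W: ∂π/∂x_W = 199 − 8x_W − 4x_Z = 0 ⇒ x_W = 24.875 − 0.5x_Z.
Substituting the second reaction function into the first: x_Z = 217/12 − (1/3)(24.875 − 0.5x_Z), which gives (5/6)x_Z = 235/24 ⇒ x_Z = 11.75.
Then x_W = 24.875 − 0.5·11.75 = 19.
Total export volume: 11.75 + 19 = 30.75.

30.75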